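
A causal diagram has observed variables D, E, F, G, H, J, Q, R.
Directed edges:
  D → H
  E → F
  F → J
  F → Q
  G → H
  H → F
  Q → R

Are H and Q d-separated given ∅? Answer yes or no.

Bayes-Ball from H | ∅ reaches {D,F,G,J,Q,R}.
Q ∈ reach(H|∅) ⇒ H ⊥̸ Q | ∅.

No — H and Q are d-connected given ∅.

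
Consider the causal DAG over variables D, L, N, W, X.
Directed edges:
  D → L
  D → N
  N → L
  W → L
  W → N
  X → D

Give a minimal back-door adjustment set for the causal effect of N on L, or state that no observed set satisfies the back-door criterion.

desc(N)\{N}={L}; candidates ⊆ {D,W,X}.
size 0: {}; under {} N still reaches {D,L,W,X} ∋ L.
size 1: {D}, {W}, {X}; under {D} N still reaches {L,W} ∋ L.
{D,W}: N⊥L given {D,W} in G with N→· removed — back-door holds.

N→L: minimal back-door set {D, W}.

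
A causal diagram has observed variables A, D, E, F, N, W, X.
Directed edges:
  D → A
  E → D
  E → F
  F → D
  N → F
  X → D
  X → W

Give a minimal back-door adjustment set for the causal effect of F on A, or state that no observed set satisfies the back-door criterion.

desc(F)\{F}={A,D}; candidates ⊆ {E,N,W,X}.
size 0: {}; under {} F still reaches {A,D,E,N} ∋ A.
{E}: F⊥A given {E} in G with F→· removed — back-door holds.

F→A: minimal back-door set {E}.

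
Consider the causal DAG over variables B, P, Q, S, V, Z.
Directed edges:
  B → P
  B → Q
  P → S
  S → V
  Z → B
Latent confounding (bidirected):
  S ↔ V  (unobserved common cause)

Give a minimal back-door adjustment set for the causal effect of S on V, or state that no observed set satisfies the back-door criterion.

S→V: no observed back-door set.

desc(S)\{S}={V}; candidates ⊆ {B,P,Q,Z}.
S↔V: latent back-door arc(s) into S.
size 0: {}; under {} S still reaches {B,P,Q,V,Z} ∋ V.
size 1: {B}, {P}, {Q} …(+1); under {B} S still reaches {P,V} ∋ V.
size 2: {B,P}, {B,Q}, {B,Z} …(+3); under {B,P} S still reaches {V} ∋ V.
S↔V cannot be blocked by any observed set — no back-door set.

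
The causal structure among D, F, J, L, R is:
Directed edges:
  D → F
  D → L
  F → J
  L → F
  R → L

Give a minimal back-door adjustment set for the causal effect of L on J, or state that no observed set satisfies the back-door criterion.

desc(L)\{L}={F,J}; candidates ⊆ {D,R}.
size 0: {}; under {} L still reaches {D,F,J,R} ∋ J.
{D}: L⊥J given {D} in G with L→· removed — back-door holds.

L→J: minimal back-door set {D}.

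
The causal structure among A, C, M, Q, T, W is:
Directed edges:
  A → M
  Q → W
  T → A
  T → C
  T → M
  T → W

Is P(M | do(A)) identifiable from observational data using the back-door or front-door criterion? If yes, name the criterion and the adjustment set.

P(M|do(A)): backdoor, adjust for {T}.

desc(A)\{A}={M}; candidates ⊆ {C,Q,T,W}.
size 0: {}; under {} A still reaches {C,M,T,W} ∋ M.
{T}: A⊥M given {T} in G with A→· removed — back-door holds.
P(M|do(A)) = Σ_{T} P(M|A,T)·P(T).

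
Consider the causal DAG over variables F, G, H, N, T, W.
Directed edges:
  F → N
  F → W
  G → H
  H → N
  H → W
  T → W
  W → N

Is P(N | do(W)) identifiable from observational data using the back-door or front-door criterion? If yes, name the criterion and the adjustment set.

desc(W)\{W}={N}; candidates ⊆ {F,G,H,T}.
size 0: {}; under {} W still reaches {F,G,H,N,T} ∋ N.
size 1: {F}, {G}, {H} …(+1); under {F} W still reaches {G,H,N,T} ∋ N.
{F,H}: W⊥N given {F,H} in G with W→· removed — back-door holds.
P(N|do(W)) = Σ_{F,H} P(N|W,F,H)·P(F,H).

P(N|do(W)): backdoor, adjust for {F, H}.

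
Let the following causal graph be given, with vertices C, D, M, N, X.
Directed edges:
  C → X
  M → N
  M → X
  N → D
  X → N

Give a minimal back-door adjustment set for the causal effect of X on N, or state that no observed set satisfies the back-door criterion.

X→N: minimal back-door set {M}.

desc(X)\{X}={D,N}; candidates ⊆ {C,M}.
size 0: {}; under {} X still reaches {C,D,M,N} ∋ N.
{M}: X⊥N given {M} in G with X→· removed — back-door holds.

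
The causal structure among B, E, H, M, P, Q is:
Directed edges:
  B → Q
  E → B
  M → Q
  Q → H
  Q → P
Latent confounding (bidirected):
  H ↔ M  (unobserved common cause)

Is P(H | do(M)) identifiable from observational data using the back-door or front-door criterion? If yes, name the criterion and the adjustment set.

P(H|do(M)): frontdoor, adjust for {Q}.

desc(M)\{M}={H,P,Q}; candidates ⊆ {B,E}.
M↔H: latent back-door arc(s) into M.
size 0: {}; under {} M still reaches {H} ∋ H.
size 1: {B}, {E}; under {B} M still reaches {H} ∋ H.
size 2: {B,E}; under {B,E} M still reaches {H} ∋ H.
M↔H cannot be blocked by any observed set — no back-door set.
{Q}: (i) intercepts every directed M→H path; (ii) no back-door M→{Q}; (iii) {M} blocks every back-door {Q}→H. Front-door holds.
P(H|do(M)) = Σ_{Q} P(Q|M) Σ_{M'} P(H|Q,M')P(M').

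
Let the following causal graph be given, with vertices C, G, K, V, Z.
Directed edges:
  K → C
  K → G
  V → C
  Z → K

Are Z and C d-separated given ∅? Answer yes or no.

Bayes-Ball from Z | ∅ reaches {C,G,K}.
C ∈ reach(Z|∅) ⇒ Z ⊥̸ C | ∅.

No — Z and C are d-connected given ∅.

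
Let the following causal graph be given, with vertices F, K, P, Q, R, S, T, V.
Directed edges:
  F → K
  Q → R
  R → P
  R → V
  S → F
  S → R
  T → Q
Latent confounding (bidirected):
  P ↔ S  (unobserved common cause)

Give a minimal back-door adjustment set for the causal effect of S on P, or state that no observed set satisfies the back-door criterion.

S→P: no observed back-door set.

desc(S)\{S}={F,K,P,R,V}; candidates ⊆ {Q,T}.
S↔P: latent back-door arc(s) into S.
size 0: {}; under {} S still reaches {P} ∋ P.
size 1: {Q}, {T}; under {Q} S still reaches {P} ∋ P.
size 2: {Q,T}; under {Q,T} S still reaches {P} ∋ P.
S↔P cannot be blocked by any observed set — no back-door set.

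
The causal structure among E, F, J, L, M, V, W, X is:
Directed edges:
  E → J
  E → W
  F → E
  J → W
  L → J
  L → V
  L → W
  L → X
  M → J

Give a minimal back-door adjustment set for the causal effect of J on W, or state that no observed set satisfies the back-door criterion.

desc(J)\{J}={W}; candidates ⊆ {E,F,L,M,V,X}.
size 0: {}; under {} J still reaches {E,F,L,M,V,W,X} ∋ W.
size 1: {E}, {F}, {L} …(+3); under {E} J still reaches {L,M,V,W,X} ∋ W.
{E,L}: J⊥W given {E,L} in G with J→· removed — back-door holds.

J→W: minimal back-door set {E, L}.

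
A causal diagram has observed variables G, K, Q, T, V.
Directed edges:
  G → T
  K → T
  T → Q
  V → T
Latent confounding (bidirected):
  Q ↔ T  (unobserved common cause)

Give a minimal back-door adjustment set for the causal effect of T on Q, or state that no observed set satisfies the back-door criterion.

desc(T)\{T}={Q}; candidates ⊆ {G,K,V}.
T↔Q: latent back-door arc(s) into T.
size 0: {}; under {} T still reaches {G,K,Q,V} ∋ Q.
size 1: {G}, {K}, {V}; under {G} T still reaches {K,Q,V} ∋ Q.
size 2: {G,K}, {G,V}, {K,V}; under {G,K} T still reaches {Q,V} ∋ Q.
T↔Q cannot be blocked by any observed set — no back-door set.

T→Q: no observed back-door set.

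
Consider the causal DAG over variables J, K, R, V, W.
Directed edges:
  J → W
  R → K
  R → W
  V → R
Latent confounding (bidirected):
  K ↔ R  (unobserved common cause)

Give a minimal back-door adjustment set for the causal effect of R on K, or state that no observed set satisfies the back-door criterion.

R→K: no observed back-door set.

desc(R)\{R}={K,W}; candidates ⊆ {J,V}.
R↔K: latent back-door arc(s) into R.
size 0: {}; under {} R still reaches {K,V} ∋ K.
size 1: {J}, {V}; under {J} R still reaches {K,V} ∋ K.
size 2: {J,V}; under {J,V} R still reaches {K} ∋ K.
R↔K cannot be blocked by any observed set — no back-door set.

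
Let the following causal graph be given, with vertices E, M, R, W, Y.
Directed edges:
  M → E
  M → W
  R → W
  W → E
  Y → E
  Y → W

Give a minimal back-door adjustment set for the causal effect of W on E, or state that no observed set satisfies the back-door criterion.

desc(W)\{W}={E}; candidates ⊆ {M,R,Y}.
size 0: {}; under {} W still reaches {E,M,R,Y} ∋ E.
size 1: {M}, {R}, {Y}; under {M} W still reaches {E,R,Y} ∋ E.
{M,Y}: W⊥E given {M,Y} in G with W→· removed — back-door holds.

W→E: minimal back-door set {M, Y}.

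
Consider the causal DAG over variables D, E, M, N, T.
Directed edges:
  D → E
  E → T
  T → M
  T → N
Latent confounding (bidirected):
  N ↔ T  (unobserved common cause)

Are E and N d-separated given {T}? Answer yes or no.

No — E and N are d-connected given {T}.

Bayes-Ball from E | {T} reaches {D,N}.
N ∈ reach(E|{T}) ⇒ E ⊥̸ N | {T}.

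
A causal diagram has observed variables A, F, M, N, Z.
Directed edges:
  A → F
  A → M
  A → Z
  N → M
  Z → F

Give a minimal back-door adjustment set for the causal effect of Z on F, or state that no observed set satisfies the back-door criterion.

Z→F: minimal back-door set {A}.

desc(Z)\{Z}={F}; candidates ⊆ {A,M,N}.
size 0: {}; under {} Z still reaches {A,F,M} ∋ F.
{A}: Z⊥F given {A} in G with Z→· removed — back-door holds.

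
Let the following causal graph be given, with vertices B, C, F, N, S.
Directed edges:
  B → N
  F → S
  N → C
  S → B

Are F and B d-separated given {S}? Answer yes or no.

Yes — F ⊥ B | {S}.

Bayes-Ball from F | {S} reaches ∅.
B ∉ reach(F|{S}) ⇒ F ⊥ B | {S}.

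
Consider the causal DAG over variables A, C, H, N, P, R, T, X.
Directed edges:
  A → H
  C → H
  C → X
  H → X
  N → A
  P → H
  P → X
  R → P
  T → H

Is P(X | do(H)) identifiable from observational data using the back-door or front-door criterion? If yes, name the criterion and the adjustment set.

desc(H)\{H}={X}; candidates ⊆ {A,C,N,P,R,T}.
size 0: {}; under {} H still reaches {A,C,N,P,R,T,X} ∋ X.
size 1: {A}, {C}, {N} …(+3); under {A} H still reaches {C,P,R,T,X} ∋ X.
{C,P}: H⊥X given {C,P} in G with H→· removed — back-door holds.
P(X|do(H)) = Σ_{C,P} P(X|H,C,P)·P(C,P).

P(X|do(H)): backdoor, adjust for {C, P}.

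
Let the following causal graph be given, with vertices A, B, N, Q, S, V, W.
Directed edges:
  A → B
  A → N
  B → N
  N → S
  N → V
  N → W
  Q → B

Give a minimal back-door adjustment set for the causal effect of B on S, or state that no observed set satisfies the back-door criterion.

B→S: minimal back-door set {A}.

desc(B)\{B}={N,S,V,W}; candidates ⊆ {A,Q}.
size 0: {}; under {} B still reaches {A,N,Q,S,V,W} ∋ S.
{A}: B⊥S given {A} in G with B→· removed — back-door holds.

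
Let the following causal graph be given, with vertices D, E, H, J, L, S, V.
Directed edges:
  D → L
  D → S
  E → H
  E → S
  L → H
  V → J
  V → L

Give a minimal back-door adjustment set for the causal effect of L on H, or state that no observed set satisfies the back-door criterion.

desc(L)\{L}={H}; candidates ⊆ {D,E,J,S,V}.
∅: L⊥H given ∅ in G with L→· removed — back-door holds.

L→H: minimal back-door set ∅.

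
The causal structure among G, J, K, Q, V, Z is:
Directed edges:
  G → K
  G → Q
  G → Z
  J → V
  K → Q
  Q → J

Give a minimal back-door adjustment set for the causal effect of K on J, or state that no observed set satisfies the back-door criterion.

desc(K)\{K}={J,Q,V}; candidates ⊆ {G,Z}.
size 0: {}; under {} K still reaches {G,J,Q,V,Z} ∋ J.
{G}: K⊥J given {G} in G with K→· removed — back-door holds.

K→J: minimal back-door set {G}.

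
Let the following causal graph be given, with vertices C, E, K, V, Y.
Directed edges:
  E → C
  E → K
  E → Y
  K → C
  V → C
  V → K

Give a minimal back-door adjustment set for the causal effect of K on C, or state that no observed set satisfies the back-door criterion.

K→C: minimal back-door set {E, V}.

desc(K)\{K}={C}; candidates ⊆ {E,V,Y}.
size 0: {}; under {} K still reaches {C,E,V,Y} ∋ C.
size 1: {E}, {V}, {Y}; under {E} K still reaches {C,V} ∋ C.
{E,V}: K⊥C given {E,V} in G with K→· removed — back-door holds.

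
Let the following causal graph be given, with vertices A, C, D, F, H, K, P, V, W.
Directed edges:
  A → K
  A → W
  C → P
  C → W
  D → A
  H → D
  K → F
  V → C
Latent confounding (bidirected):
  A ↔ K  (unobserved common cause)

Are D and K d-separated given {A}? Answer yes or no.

Bayes-Ball from D | {A} reaches {F,H,K}.
K ∈ reach(D|{A}) ⇒ D ⊥̸ K | {A}.

No — D and K are d-connected given {A}.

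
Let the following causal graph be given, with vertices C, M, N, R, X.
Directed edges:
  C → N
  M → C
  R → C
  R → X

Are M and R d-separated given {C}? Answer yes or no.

No — M and R are d-connected given {C}.

Bayes-Ball from M | {C} reaches {R,X}.
R ∈ reach(M|{C}) ⇒ M ⊥̸ R | {C}.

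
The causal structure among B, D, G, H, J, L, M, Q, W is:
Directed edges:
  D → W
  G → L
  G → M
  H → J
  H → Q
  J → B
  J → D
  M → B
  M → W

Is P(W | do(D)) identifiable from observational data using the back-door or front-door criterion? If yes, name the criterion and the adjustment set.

P(W|do(D)): backdoor, adjust for ∅.

desc(D)\{D}={W}; candidates ⊆ {B,G,H,J,L,M,Q}.
∅: D⊥W given ∅ in G with D→· removed — back-door holds.
P(W|do(D)) = P(W|D) — no adjustment needed.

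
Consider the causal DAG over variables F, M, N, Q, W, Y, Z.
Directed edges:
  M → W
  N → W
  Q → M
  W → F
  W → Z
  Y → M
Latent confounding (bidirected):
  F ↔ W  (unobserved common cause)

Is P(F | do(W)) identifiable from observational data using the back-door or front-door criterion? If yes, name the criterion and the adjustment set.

P(F|do(W)): not identifiable (no BD/FD set).

desc(W)\{W}={F,Z}; candidates ⊆ {M,N,Q,Y}.
W↔F: latent back-door arc(s) into W.
size 0: {}; under {} W still reaches {F,M,N,Q,Y} ∋ F.
size 1: {M}, {N}, {Q} …(+1); under {M} W still reaches {F,N} ∋ F.
size 2: {M,N}, {M,Q}, {M,Y} …(+3); under {M,N} W still reaches {F} ∋ F.
W↔F cannot be blocked by any observed set — no back-door set.
No mediator lies on a directed W→…→F path.
Neither criterion identifies P(F|do(W)) in this graph.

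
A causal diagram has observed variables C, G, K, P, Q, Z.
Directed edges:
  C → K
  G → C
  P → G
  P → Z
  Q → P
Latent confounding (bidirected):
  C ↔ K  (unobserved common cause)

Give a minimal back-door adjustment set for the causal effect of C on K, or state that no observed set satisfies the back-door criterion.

C→K: no observed back-door set.

desc(C)\{C}={K}; candidates ⊆ {G,P,Q,Z}.
C↔K: latent back-door arc(s) into C.
size 0: {}; under {} C still reaches {G,K,P,Q,Z} ∋ K.
size 1: {G}, {P}, {Q} …(+1); under {G} C still reaches {K} ∋ K.
size 2: {G,P}, {G,Q}, {G,Z} …(+3); under {G,P} C still reaches {K} ∋ K.
C↔K cannot be blocked by any observed set — no back-door set.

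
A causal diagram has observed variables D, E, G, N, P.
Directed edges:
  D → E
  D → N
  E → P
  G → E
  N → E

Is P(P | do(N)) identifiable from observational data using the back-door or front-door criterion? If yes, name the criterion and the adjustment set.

desc(N)\{N}={E,P}; candidates ⊆ {D,G}.
size 0: {}; under {} N still reaches {D,E,P} ∋ P.
{D}: N⊥P given {D} in G with N→· removed — back-door holds.
P(P|do(N)) = Σ_{D} P(P|N,D)·P(D).

P(P|do(N)): backdoor, adjust for {D}.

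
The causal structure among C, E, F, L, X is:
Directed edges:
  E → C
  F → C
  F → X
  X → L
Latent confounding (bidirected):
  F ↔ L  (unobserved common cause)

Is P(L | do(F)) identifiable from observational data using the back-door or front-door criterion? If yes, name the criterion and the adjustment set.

desc(F)\{F}={C,L,X}; candidates ⊆ {E}.
F↔L: latent back-door arc(s) into F.
size 0: {}; under {} F still reaches {L} ∋ L.
size 1: {E}; under {E} F still reaches {L} ∋ L.
F↔L cannot be blocked by any observed set — no back-door set.
{X}: (i) intercepts every directed F→L path; (ii) no back-door F→{X}; (iii) {F} blocks every back-door {X}→L. Front-door holds.
P(L|do(F)) = Σ_{X} P(X|F) Σ_{F'} P(L|X,F')P(F').

P(L|do(F)): frontdoor, adjust for {X}.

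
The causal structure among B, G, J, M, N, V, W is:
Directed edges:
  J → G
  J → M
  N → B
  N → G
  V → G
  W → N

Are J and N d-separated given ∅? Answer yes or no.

Bayes-Ball from J | ∅ reaches {G,M}.
N ∉ reach(J|∅) ⇒ J ⊥ N | ∅.

Yes — J ⊥ N | ∅.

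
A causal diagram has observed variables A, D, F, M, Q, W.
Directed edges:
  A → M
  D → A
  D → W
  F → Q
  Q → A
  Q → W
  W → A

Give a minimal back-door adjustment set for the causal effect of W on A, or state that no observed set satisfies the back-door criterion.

W→A: minimal back-door set {D, Q}.

desc(W)\{W}={A,M}; candidates ⊆ {D,F,Q}.
size 0: {}; under {} W still reaches {A,D,F,M,Q} ∋ A.
size 1: {D}, {F}, {Q}; under {D} W still reaches {A,F,M,Q} ∋ A.
{D,Q}: W⊥A given {D,Q} in G with W→· removed — back-door holds.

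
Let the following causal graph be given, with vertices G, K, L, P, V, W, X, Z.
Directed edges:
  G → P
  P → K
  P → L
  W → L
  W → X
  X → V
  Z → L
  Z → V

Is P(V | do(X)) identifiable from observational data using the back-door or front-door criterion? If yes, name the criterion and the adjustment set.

desc(X)\{X}={V}; candidates ⊆ {G,K,L,P,W,Z}.
∅: X⊥V given ∅ in G with X→· removed — back-door holds.
P(V|do(X)) = P(V|X) — no adjustment needed.

P(V|do(X)): backdoor, adjust for ∅.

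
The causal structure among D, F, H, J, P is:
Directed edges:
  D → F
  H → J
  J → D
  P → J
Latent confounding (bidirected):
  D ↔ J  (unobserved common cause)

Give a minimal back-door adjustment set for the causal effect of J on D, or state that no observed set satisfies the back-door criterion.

desc(J)\{J}={D,F}; candidates ⊆ {H,P}.
J↔D: latent back-door arc(s) into J.
size 0: {}; under {} J still reaches {D,F,H,P} ∋ D.
size 1: {H}, {P}; under {H} J still reaches {D,F,P} ∋ D.
size 2: {H,P}; under {H,P} J still reaches {D,F} ∋ D.
J↔D cannot be blocked by any observed set — no back-door set.

J→D: no observed back-door set.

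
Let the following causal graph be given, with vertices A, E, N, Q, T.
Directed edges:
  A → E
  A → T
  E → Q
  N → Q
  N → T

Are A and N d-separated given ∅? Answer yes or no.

Bayes-Ball from A | ∅ reaches {E,Q,T}.
N ∉ reach(A|∅) ⇒ A ⊥ N | ∅.

Yes — A ⊥ N | ∅.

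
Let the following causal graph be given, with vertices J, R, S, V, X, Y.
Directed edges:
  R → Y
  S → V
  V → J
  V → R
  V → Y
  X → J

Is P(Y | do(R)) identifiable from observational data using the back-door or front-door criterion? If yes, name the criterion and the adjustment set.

desc(R)\{R}={Y}; candidates ⊆ {J,S,V,X}.
size 0: {}; under {} R still reaches {J,S,V,Y} ∋ Y.
{V}: R⊥Y given {V} in G with R→· removed — back-door holds.
P(Y|do(R)) = Σ_{V} P(Y|R,V)·P(V).

P(Y|do(R)): backdoor, adjust for {V}.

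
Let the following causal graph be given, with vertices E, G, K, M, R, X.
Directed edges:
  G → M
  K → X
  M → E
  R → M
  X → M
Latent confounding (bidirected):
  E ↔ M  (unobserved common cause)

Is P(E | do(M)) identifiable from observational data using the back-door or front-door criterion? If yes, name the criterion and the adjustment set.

P(E|do(M)): not identifiable (no BD/FD set).

desc(M)\{M}={E}; candidates ⊆ {G,K,R,X}.
M↔E: latent back-door arc(s) into M.
size 0: {}; under {} M still reaches {E,G,K,R,X} ∋ E.
size 1: {G}, {K}, {R} …(+1); under {G} M still reaches {E,K,R,X} ∋ E.
size 2: {G,K}, {G,R}, {G,X} …(+3); under {G,K} M still reaches {E,R,X} ∋ E.
M↔E cannot be blocked by any observed set — no back-door set.
No mediator lies on a directed M→…→E path.
Neither criterion identifies P(E|do(M)) in this graph.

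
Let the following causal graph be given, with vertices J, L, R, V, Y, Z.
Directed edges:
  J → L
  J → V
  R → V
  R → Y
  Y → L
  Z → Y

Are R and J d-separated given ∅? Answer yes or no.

Bayes-Ball from R | ∅ reaches {L,V,Y}.
J ∉ reach(R|∅) ⇒ R ⊥ J | ∅.

Yes — R ⊥ J | ∅.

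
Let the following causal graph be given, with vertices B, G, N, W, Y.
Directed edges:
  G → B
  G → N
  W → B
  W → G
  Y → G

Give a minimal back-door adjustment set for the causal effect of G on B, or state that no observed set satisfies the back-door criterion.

G→B: minimal back-door set {W}.

desc(G)\{G}={B,N}; candidates ⊆ {W,Y}.
size 0: {}; under {} G still reaches {B,W,Y} ∋ B.
{W}: G⊥B given {W} in G with G→· removed — back-door holds.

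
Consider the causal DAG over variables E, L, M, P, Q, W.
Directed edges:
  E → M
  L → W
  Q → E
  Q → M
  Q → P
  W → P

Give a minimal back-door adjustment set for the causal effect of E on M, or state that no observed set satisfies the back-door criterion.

E→M: minimal back-door set {Q}.

desc(E)\{E}={M}; candidates ⊆ {L,P,Q,W}.
size 0: {}; under {} E still reaches {M,P,Q} ∋ M.
{Q}: E⊥M given {Q} in G with E→· removed — back-door holds.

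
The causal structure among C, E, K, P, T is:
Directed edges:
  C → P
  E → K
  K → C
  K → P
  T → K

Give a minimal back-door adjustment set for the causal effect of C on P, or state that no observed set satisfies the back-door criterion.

C→P: minimal back-door set {K}.

desc(C)\{C}={P}; candidates ⊆ {E,K,T}.
size 0: {}; under {} C still reaches {E,K,P,T} ∋ P.
{K}: C⊥P given {K} in G with C→· removed — back-door holds.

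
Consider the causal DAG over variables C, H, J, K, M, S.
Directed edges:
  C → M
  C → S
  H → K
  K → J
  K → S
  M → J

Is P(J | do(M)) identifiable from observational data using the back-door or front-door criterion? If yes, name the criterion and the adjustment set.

P(J|do(M)): backdoor, adjust for ∅.

desc(M)\{M}={J}; candidates ⊆ {C,H,K,S}.
∅: M⊥J given ∅ in G with M→· removed — back-door holds.
P(J|do(M)) = P(J|M) — no adjustment needed.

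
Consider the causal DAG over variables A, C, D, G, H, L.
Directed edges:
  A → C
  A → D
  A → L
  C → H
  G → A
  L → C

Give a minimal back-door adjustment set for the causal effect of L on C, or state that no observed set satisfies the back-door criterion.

desc(L)\{L}={C,H}; candidates ⊆ {A,D,G}.
size 0: {}; under {} L still reaches {A,C,D,G,H} ∋ C.
{A}: L⊥C given {A} in G with L→· removed — back-door holds.

L→C: minimal back-door set {A}.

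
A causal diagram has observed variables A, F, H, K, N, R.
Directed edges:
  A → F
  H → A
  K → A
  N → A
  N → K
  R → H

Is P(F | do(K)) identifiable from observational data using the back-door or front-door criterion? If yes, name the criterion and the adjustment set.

P(F|do(K)): backdoor, adjust for {N}.

desc(K)\{K}={A,F}; candidates ⊆ {H,N,R}.
size 0: {}; under {} K still reaches {A,F,N} ∋ F.
{N}: K⊥F given {N} in G with K→· removed — back-door holds.
P(F|do(K)) = Σ_{N} P(F|K,N)·P(N).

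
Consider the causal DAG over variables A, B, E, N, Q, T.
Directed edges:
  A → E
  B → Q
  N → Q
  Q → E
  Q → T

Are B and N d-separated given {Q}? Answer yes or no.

No — B and N are d-connected given {Q}.

Bayes-Ball from B | {Q} reaches {N}.
N ∈ reach(B|{Q}) ⇒ B ⊥̸ N | {Q}.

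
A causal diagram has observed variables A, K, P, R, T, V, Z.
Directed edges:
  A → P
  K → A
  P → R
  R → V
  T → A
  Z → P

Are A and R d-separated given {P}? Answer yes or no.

Bayes-Ball from A | {P} reaches {K,T,Z}.
R ∉ reach(A|{P}) ⇒ A ⊥ R | {P}.

Yes — A ⊥ R | {P}.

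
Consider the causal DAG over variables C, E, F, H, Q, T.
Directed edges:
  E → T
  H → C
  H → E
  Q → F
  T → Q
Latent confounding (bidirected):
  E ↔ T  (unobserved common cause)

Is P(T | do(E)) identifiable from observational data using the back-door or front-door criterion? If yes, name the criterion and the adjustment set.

desc(E)\{E}={F,Q,T}; candidates ⊆ {C,H}.
E↔T: latent back-door arc(s) into E.
size 0: {}; under {} E still reaches {C,F,H,Q,T} ∋ T.
size 1: {C}, {H}; under {C} E still reaches {F,H,Q,T} ∋ T.
size 2: {C,H}; under {C,H} E still reaches {F,Q,T} ∋ T.
E↔T cannot be blocked by any observed set — no back-door set.
No mediator lies on a directed E→…→T path.
Neither criterion identifies P(T|do(E)) in this graph.

P(T|do(E)): not identifiable (no BD/FD set).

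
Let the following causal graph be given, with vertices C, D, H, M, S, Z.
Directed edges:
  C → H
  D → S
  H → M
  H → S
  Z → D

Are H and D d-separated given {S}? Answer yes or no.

No — H and D are d-connected given {S}.

Bayes-Ball from H | {S} reaches {C,D,M,Z}.
D ∈ reach(H|{S}) ⇒ H ⊥̸ D | {S}.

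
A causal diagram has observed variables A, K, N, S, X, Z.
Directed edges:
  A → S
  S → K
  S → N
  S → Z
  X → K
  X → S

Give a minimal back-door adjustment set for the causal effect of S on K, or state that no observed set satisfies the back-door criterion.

desc(S)\{S}={K,N,Z}; candidates ⊆ {A,X}.
size 0: {}; under {} S still reaches {A,K,X} ∋ K.
{X}: S⊥K given {X} in G with S→· removed — back-door holds.

S→K: minimal back-door set {X}.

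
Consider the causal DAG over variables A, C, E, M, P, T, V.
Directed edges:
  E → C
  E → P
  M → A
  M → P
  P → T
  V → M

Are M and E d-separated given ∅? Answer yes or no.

Bayes-Ball from M | ∅ reaches {A,P,T,V}.
E ∉ reach(M|∅) ⇒ M ⊥ E | ∅.

Yes — M ⊥ E | ∅.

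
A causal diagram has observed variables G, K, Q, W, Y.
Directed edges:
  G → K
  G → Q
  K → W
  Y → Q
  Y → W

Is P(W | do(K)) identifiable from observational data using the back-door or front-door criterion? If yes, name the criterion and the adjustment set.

desc(K)\{K}={W}; candidates ⊆ {G,Q,Y}.
∅: K⊥W given ∅ in G with K→· removed — back-door holds.
P(W|do(K)) = P(W|K) — no adjustment needed.

P(W|do(K)): backdoor, adjust for ∅.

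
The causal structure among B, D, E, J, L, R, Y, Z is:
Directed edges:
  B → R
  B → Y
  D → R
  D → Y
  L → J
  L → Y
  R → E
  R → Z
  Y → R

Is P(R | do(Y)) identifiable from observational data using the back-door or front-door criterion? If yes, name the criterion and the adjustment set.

desc(Y)\{Y}={E,R,Z}; candidates ⊆ {B,D,J,L}.
size 0: {}; under {} Y still reaches {B,D,E,J,L,R,Z} ∋ R.
size 1: {B}, {D}, {J} …(+1); under {B} Y still reaches {D,E,J,L,R,Z} ∋ R.
{B,D}: Y⊥R given {B,D} in G with Y→· removed — back-door holds.
P(R|do(Y)) = Σ_{B,D} P(R|Y,B,D)·P(B,D).

P(R|do(Y)): backdoor, adjust for {B, D}.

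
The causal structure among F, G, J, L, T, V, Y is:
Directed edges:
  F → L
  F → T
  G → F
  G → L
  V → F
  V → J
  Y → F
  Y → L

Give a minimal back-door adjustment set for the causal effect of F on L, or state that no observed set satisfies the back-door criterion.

F→L: minimal back-door set {G, Y}.

desc(F)\{F}={L,T}; candidates ⊆ {G,J,V,Y}.
size 0: {}; under {} F still reaches {G,J,L,V,Y} ∋ L.
size 1: {G}, {J}, {V} …(+1); under {G} F still reaches {J,L,V,Y} ∋ L.
{G,Y}: F⊥L given {G,Y} in G with F→· removed — back-door holds.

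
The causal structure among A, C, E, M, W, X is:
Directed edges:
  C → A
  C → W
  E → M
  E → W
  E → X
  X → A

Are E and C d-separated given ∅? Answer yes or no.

Yes — E ⊥ C | ∅.

Bayes-Ball from E | ∅ reaches {A,M,W,X}.
C ∉ reach(E|∅) ⇒ E ⊥ C | ∅.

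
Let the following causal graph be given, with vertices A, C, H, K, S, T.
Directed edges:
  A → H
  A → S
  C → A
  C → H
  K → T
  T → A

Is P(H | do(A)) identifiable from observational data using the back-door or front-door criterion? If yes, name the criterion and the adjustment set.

P(H|do(A)): backdoor, adjust for {C}.

desc(A)\{A}={H,S}; candidates ⊆ {C,K,T}.
size 0: {}; under {} A still reaches {C,H,K,T} ∋ H.
{C}: A⊥H given {C} in G with A→· removed — back-door holds.
P(H|do(A)) = Σ_{C} P(H|A,C)·P(C).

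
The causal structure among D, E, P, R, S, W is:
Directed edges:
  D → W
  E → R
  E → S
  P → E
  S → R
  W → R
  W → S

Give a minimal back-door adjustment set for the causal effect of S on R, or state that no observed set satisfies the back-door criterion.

S→R: minimal back-door set {E, W}.

desc(S)\{S}={R}; candidates ⊆ {D,E,P,W}.
size 0: {}; under {} S still reaches {D,E,P,R,W} ∋ R.
size 1: {D}, {E}, {P} …(+1); under {D} S still reaches {E,P,R,W} ∋ R.
{E,W}: S⊥R given {E,W} in G with S→· removed — back-door holds.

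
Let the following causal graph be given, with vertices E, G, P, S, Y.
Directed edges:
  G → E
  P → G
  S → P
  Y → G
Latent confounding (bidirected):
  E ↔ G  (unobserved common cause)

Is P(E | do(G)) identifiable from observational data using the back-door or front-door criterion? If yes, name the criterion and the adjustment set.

P(E|do(G)): not identifiable (no BD/FD set).

desc(G)\{G}={E}; candidates ⊆ {P,S,Y}.
G↔E: latent back-door arc(s) into G.
size 0: {}; under {} G still reaches {E,P,S,Y} ∋ E.
size 1: {P}, {S}, {Y}; under {P} G still reaches {E,Y} ∋ E.
size 2: {P,S}, {P,Y}, {S,Y}; under {P,S} G still reaches {E,Y} ∋ E.
G↔E cannot be blocked by any observed set — no back-door set.
No mediator lies on a directed G→…→E path.
Neither criterion identifies P(E|do(G)) in this graph.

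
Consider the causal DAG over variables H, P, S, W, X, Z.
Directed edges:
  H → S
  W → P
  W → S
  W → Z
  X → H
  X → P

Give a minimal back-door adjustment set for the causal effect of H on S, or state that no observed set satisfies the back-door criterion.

desc(H)\{H}={S}; candidates ⊆ {P,W,X,Z}.
∅: H⊥S given ∅ in G with H→· removed — back-door holds.

H→S: minimal back-door set ∅.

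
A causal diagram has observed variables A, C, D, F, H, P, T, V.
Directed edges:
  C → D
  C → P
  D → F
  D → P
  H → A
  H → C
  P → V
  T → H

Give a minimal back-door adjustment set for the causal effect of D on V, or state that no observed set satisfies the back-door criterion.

D→V: minimal back-door set {C}.

desc(D)\{D}={F,P,V}; candidates ⊆ {A,C,H,T}.
size 0: {}; under {} D still reaches {A,C,H,P,T,V} ∋ V.
{C}: D⊥V given {C} in G with D→· removed — back-door holds.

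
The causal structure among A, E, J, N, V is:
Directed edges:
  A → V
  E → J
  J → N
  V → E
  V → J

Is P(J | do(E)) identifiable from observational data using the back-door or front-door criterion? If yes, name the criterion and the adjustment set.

desc(E)\{E}={J,N}; candidates ⊆ {A,V}.
size 0: {}; under {} E still reaches {A,J,N,V} ∋ J.
{V}: E⊥J given {V} in G with E→· removed — back-door holds.
P(J|do(E)) = Σ_{V} P(J|E,V)·P(V).

P(J|do(E)): backdoor, adjust for {V}.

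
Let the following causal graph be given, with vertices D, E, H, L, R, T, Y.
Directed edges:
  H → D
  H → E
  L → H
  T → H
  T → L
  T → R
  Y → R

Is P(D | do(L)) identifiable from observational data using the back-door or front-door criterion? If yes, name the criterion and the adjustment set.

P(D|do(L)): backdoor, adjust for {T}.

desc(L)\{L}={D,E,H}; candidates ⊆ {R,T,Y}.
size 0: {}; under {} L still reaches {D,E,H,R,T} ∋ D.
{T}: L⊥D given {T} in G with L→· removed — back-door holds.
P(D|do(L)) = Σ_{T} P(D|L,T)·P(T).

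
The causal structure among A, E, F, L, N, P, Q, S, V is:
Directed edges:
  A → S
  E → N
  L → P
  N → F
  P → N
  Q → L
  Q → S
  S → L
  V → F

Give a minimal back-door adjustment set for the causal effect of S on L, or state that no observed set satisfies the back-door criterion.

desc(S)\{S}={F,L,N,P}; candidates ⊆ {A,E,Q,V}.
size 0: {}; under {} S still reaches {A,F,L,N,P,Q} ∋ L.
{Q}: S⊥L given {Q} in G with S→· removed — back-door holds.

S→L: minimal back-door set {Q}.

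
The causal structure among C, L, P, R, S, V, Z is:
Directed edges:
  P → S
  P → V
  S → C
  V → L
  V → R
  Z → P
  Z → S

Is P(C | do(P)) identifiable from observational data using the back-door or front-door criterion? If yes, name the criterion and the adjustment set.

P(C|do(P)): backdoor, adjust for {Z}.

desc(P)\{P}={C,L,R,S,V}; candidates ⊆ {Z}.
size 0: {}; under {} P still reaches {C,S,Z} ∋ C.
{Z}: P⊥C given {Z} in G with P→· removed — back-door holds.
P(C|do(P)) = Σ_{Z} P(C|P,Z)·P(Z).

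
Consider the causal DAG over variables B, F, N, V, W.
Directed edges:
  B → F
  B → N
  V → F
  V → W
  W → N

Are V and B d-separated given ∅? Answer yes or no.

Bayes-Ball from V | ∅ reaches {F,N,W}.
B ∉ reach(V|∅) ⇒ V ⊥ B | ∅.

Yes — V ⊥ B | ∅.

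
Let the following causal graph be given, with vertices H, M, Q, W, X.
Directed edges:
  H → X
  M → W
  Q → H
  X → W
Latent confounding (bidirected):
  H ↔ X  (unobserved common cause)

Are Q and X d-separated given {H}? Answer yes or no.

No — Q and X are d-connected given {H}.

Bayes-Ball from Q | {H} reaches {W,X}.
X ∈ reach(Q|{H}) ⇒ Q ⊥̸ X | {H}.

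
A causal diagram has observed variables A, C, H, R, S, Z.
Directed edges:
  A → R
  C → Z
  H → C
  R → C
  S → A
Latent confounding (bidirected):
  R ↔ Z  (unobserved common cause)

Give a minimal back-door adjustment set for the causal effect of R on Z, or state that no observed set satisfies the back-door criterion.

R→Z: no observed back-door set.

desc(R)\{R}={C,Z}; candidates ⊆ {A,H,S}.
R↔Z: latent back-door arc(s) into R.
size 0: {}; under {} R still reaches {A,S,Z} ∋ Z.
size 1: {A}, {H}, {S}; under {A} R still reaches {Z} ∋ Z.
size 2: {A,H}, {A,S}, {H,S}; under {A,H} R still reaches {Z} ∋ Z.
R↔Z cannot be blocked by any observed set — no back-door set.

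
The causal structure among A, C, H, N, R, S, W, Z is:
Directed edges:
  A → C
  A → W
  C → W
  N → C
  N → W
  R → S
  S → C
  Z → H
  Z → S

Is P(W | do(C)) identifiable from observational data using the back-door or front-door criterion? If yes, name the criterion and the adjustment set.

P(W|do(C)): backdoor, adjust for {A, N}.

desc(C)\{C}={W}; candidates ⊆ {A,H,N,R,S,Z}.
size 0: {}; under {} C still reaches {A,H,N,R,S,W,Z} ∋ W.
size 1: {A}, {H}, {N} …(+3); under {A} C still reaches {H,N,R,S,W,Z} ∋ W.
{A,N}: C⊥W given {A,N} in G with C→· removed — back-door holds.
P(W|do(C)) = Σ_{A,N} P(W|C,A,N)·P(A,N).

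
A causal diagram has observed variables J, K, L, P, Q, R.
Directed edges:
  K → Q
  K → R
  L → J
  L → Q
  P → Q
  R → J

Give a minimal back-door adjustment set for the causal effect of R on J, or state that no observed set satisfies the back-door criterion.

desc(R)\{R}={J}; candidates ⊆ {K,L,P,Q}.
∅: R⊥J given ∅ in G with R→· removed — back-door holds.

R→J: minimal back-door set ∅.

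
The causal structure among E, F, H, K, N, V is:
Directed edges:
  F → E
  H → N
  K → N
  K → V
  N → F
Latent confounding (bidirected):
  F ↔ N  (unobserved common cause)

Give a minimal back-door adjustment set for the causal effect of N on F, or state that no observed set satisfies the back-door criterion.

desc(N)\{N}={E,F}; candidates ⊆ {H,K,V}.
N↔F: latent back-door arc(s) into N.
size 0: {}; under {} N still reaches {E,F,H,K,V} ∋ F.
size 1: {H}, {K}, {V}; under {H} N still reaches {E,F,K,V} ∋ F.
size 2: {H,K}, {H,V}, {K,V}; under {H,K} N still reaches {E,F} ∋ F.
N↔F cannot be blocked by any observed set — no back-door set.

N→F: no observed back-door set.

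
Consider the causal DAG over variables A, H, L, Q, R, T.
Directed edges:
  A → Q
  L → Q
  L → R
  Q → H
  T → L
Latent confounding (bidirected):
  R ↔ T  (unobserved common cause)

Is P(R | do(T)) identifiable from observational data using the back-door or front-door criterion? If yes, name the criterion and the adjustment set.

P(R|do(T)): frontdoor, adjust for {L}.

desc(T)\{T}={H,L,Q,R}; candidates ⊆ {A}.
T↔R: latent back-door arc(s) into T.
size 0: {}; under {} T still reaches {R} ∋ R.
size 1: {A}; under {A} T still reaches {R} ∋ R.
T↔R cannot be blocked by any observed set — no back-door set.
{L}: (i) intercepts every directed T→R path; (ii) no back-door T→{L}; (iii) {T} blocks every back-door {L}→R. Front-door holds.
P(R|do(T)) = Σ_{L} P(L|T) Σ_{T'} P(R|L,T')P(T').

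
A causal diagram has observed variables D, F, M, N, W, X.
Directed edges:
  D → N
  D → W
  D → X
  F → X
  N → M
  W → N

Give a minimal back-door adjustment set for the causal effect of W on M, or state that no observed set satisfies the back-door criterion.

desc(W)\{W}={M,N}; candidates ⊆ {D,F,X}.
size 0: {}; under {} W still reaches {D,M,N,X} ∋ M.
{D}: W⊥M given {D} in G with W→· removed — back-door holds.

W→M: minimal back-door set {D}.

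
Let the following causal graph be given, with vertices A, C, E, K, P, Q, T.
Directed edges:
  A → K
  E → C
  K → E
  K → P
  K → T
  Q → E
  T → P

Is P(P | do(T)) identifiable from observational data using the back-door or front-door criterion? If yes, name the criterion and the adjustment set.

desc(T)\{T}={P}; candidates ⊆ {A,C,E,K,Q}.
size 0: {}; under {} T still reaches {A,C,E,K,P} ∋ P.
{K}: T⊥P given {K} in G with T→· removed — back-door holds.
P(P|do(T)) = Σ_{K} P(P|T,K)·P(K).

P(P|do(T)): backdoor, adjust for {K}.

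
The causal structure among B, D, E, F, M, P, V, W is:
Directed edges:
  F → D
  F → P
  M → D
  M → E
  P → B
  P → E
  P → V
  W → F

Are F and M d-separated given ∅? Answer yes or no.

Bayes-Ball from F | ∅ reaches {B,D,E,P,V,W}.
M ∉ reach(F|∅) ⇒ F ⊥ M | ∅.

Yes — F ⊥ M | ∅.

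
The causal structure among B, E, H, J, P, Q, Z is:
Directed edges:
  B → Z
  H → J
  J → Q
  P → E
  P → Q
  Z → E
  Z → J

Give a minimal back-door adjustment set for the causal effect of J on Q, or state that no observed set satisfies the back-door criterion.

J→Q: minimal back-door set ∅.

desc(J)\{J}={Q}; candidates ⊆ {B,E,H,P,Z}.
∅: J⊥Q given ∅ in G with J→· removed — back-door holds.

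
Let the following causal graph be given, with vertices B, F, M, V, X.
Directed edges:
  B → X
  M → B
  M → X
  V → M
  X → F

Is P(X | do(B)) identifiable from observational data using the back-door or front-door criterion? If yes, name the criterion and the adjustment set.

desc(B)\{B}={F,X}; candidates ⊆ {M,V}.
size 0: {}; under {} B still reaches {F,M,V,X} ∋ X.
{M}: B⊥X given {M} in G with B→· removed — back-door holds.
P(X|do(B)) = Σ_{M} P(X|B,M)·P(M).

P(X|do(B)): backdoor, adjust for {M}.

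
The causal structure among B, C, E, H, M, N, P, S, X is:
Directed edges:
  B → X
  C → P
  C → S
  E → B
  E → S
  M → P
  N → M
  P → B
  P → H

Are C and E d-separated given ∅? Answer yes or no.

Bayes-Ball from C | ∅ reaches {B,H,P,S,X}.
E ∉ reach(C|∅) ⇒ C ⊥ E | ∅.

Yes — C ⊥ E | ∅.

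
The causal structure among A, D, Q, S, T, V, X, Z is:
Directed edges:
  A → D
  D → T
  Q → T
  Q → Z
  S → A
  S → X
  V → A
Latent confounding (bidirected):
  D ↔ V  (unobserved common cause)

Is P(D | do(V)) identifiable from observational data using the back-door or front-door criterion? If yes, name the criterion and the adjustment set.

desc(V)\{V}={A,D,T}; candidates ⊆ {Q,S,X,Z}.
V↔D: latent back-door arc(s) into V.
size 0: {}; under {} V still reaches {D,T} ∋ D.
size 1: {Q}, {S}, {X} …(+1); under {Q} V still reaches {D,T} ∋ D.
size 2: {Q,S}, {Q,X}, {Q,Z} …(+3); under {Q,S} V still reaches {D,T} ∋ D.
V↔D cannot be blocked by any observed set — no back-door set.
{A}: (i) intercepts every directed V→D path; (ii) no back-door V→{A}; (iii) {V} blocks every back-door {A}→D. Front-door holds.
P(D|do(V)) = Σ_{A} P(A|V) Σ_{V'} P(D|A,V')P(V').

P(D|do(V)): frontdoor, adjust for {A}.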